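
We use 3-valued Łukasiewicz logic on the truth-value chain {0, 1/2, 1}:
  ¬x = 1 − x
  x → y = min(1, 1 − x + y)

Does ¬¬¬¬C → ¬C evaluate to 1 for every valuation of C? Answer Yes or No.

No

Counterexample: take C = 1.
¬C = ¬1 = 0
¬¬C = ¬0 = 1
¬¬¬C = ¬1 = 0
¬¬¬¬C = ¬0 = 1
¬C = ¬1 = 0
¬¬¬¬C → ¬C = 1 → 0 = 0
This gives 0 ≠ 1.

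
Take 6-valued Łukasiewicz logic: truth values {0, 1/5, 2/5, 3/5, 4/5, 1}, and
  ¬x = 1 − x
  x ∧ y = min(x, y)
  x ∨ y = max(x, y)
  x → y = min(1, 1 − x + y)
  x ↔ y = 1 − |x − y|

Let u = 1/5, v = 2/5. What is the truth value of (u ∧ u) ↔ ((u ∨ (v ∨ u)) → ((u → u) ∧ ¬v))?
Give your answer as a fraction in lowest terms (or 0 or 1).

u ∧ u = 1/5 ∧ 1/5 = 1/5
v ∨ u = 2/5 ∨ 1/5 = 2/5
u ∨ (v ∨ u) = 1/5 ∨ 2/5 = 2/5
u → u = 1/5 → 1/5 = 1
¬v = ¬2/5 = 3/5
(u → u) ∧ ¬v = 1 ∧ 3/5 = 3/5
(u ∨ (v ∨ u)) → ((u → u) ∧ ¬v) = 2/5 → 3/5 = 1
(u ∧ u) ↔ ((u ∨ (v ∨ u)) → ((u → u) ∧ ¬v)) = 1/5 ↔ 1 = 1/5

1/5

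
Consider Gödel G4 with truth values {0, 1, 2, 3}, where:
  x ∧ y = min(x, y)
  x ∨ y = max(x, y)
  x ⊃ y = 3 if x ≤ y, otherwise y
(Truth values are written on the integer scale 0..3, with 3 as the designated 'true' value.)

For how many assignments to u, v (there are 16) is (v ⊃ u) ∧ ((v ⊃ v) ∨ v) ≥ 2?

11

u = 0, v = 0 ↦ 3  ≥
u = 0, v = 1 ↦ 0  <
u = 0, v = 2 ↦ 0  <
u = 0, v = 3 ↦ 0  <
u = 1, v = 0 ↦ 3  ≥
u = 1, v = 1 ↦ 3  ≥
u = 1, v = 2 ↦ 1  <
u = 1, v = 3 ↦ 1  <
u = 2, v = 0 ↦ 3  ≥
u = 2, v = 1 ↦ 3  ≥
u = 2, v = 2 ↦ 3  ≥
u = 2, v = 3 ↦ 2  ≥
u = 3, v = 0 ↦ 3  ≥
u = 3, v = 1 ↦ 3  ≥
u = 3, v = 2 ↦ 3  ≥
u = 3, v = 3 ↦ 3  ≥
So 11 of the 16 assignments meet the threshold.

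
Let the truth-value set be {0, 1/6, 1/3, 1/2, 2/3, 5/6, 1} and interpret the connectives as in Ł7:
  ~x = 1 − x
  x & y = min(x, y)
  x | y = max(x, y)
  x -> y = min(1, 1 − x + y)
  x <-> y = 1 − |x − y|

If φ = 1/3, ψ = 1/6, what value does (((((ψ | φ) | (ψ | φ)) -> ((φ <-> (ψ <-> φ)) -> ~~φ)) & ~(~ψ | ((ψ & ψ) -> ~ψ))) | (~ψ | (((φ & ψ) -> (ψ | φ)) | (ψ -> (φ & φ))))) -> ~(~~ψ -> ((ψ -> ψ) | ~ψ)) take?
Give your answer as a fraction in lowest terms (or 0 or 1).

0

ψ | φ = 1/6 | 1/3 = 1/3
ψ | φ = 1/6 | 1/3 = 1/3
(ψ | φ) | (ψ | φ) = 1/3 | 1/3 = 1/3
ψ <-> φ = 1/6 <-> 1/3 = 5/6
φ <-> (ψ <-> φ) = 1/3 <-> 5/6 = 1/2
~φ = ~1/3 = 2/3
~~φ = ~2/3 = 1/3
(φ <-> (ψ <-> φ)) -> ~~φ = 1/2 -> 1/3 = 5/6
((ψ | φ) | (ψ | φ)) -> ((φ <-> (ψ <-> φ)) -> ~~φ) = 1/3 -> 5/6 = 1
~ψ = ~1/6 = 5/6
ψ & ψ = 1/6 & 1/6 = 1/6
~ψ = ~1/6 = 5/6
(ψ & ψ) -> ~ψ = 1/6 -> 5/6 = 1
~ψ | ((ψ & ψ) -> ~ψ) = 5/6 | 1 = 1
~(~ψ | ((ψ & ψ) -> ~ψ)) = ~1 = 0
(((ψ | φ) | (ψ | φ)) -> ((φ <-> (ψ <-> φ)) -> ~~φ)) & ~(~ψ | ((ψ & ψ) -> ~ψ)) = 1 & 0 = 0
~ψ = ~1/6 = 5/6
φ & ψ = 1/3 & 1/6 = 1/6
ψ | φ = 1/6 | 1/3 = 1/3
(φ & ψ) -> (ψ | φ) = 1/6 -> 1/3 = 1
φ & φ = 1/3 & 1/3 = 1/3
ψ -> (φ & φ) = 1/6 -> 1/3 = 1
((φ & ψ) -> (ψ | φ)) | (ψ -> (φ & φ)) = 1 | 1 = 1
~ψ | (((φ & ψ) -> (ψ | φ)) | (ψ -> (φ & φ))) = 5/6 | 1 = 1
((((ψ | φ) | (ψ | φ)) -> ((φ <-> (ψ <-> φ)) -> ~~φ)) & ~(~ψ | ((ψ & ψ) -> ~ψ))) | (~ψ | (((φ & ψ) -> (ψ | φ)) | (ψ -> (φ & φ)))) = 0 | 1 = 1
~ψ = ~1/6 = 5/6
~~ψ = ~5/6 = 1/6
ψ -> ψ = 1/6 -> 1/6 = 1
~ψ = ~1/6 = 5/6
(ψ -> ψ) | ~ψ = 1 | 5/6 = 1
~~ψ -> ((ψ -> ψ) | ~ψ) = 1/6 -> 1 = 1
~(~~ψ -> ((ψ -> ψ) | ~ψ)) = ~1 = 0
(((((ψ | φ) | (ψ | φ)) -> ((φ <-> (ψ <-> φ)) -> ~~φ)) & ~(~ψ | ((ψ & ψ) -> ~ψ))) | (~ψ | (((φ & ψ) -> (ψ | φ)) | (ψ -> (φ & φ))))) -> ~(~~ψ -> ((ψ -> ψ) | ~ψ)) = 1 -> 0 = 0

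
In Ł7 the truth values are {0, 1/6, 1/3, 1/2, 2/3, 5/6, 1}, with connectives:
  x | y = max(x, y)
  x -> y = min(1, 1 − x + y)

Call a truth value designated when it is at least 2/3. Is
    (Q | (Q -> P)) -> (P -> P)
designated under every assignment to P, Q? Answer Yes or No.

At P = 5/6, Q = 2/3, for instance:
Q -> P = 2/3 -> 5/6 = 1
Q | (Q -> P) = 2/3 | 1 = 1
P -> P = 5/6 -> 5/6 = 1
(Q | (Q -> P)) -> (P -> P) = 1 -> 1 = 1
and checking the remaining 48 assignments likewise gives ≥ 2/3 in every case.

Yes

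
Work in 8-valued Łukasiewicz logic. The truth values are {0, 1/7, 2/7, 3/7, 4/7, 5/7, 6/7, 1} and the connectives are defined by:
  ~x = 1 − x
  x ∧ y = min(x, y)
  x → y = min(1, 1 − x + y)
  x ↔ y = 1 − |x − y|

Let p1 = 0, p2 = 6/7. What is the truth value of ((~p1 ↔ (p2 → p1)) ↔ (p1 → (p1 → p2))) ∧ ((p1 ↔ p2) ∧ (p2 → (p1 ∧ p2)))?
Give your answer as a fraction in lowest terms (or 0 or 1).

1/7

~p1 = ~0 = 1
p2 → p1 = 6/7 → 0 = 1/7
~p1 ↔ (p2 → p1) = 1 ↔ 1/7 = 1/7
p1 → p2 = 0 → 6/7 = 1
p1 → (p1 → p2) = 0 → 1 = 1
(~p1 ↔ (p2 → p1)) ↔ (p1 → (p1 → p2)) = 1/7 ↔ 1 = 1/7
p1 ↔ p2 = 0 ↔ 6/7 = 1/7
p1 ∧ p2 = 0 ∧ 6/7 = 0
p2 → (p1 ∧ p2) = 6/7 → 0 = 1/7
(p1 ↔ p2) ∧ (p2 → (p1 ∧ p2)) = 1/7 ∧ 1/7 = 1/7
((~p1 ↔ (p2 → p1)) ↔ (p1 → (p1 → p2))) ∧ ((p1 ↔ p2) ∧ (p2 → (p1 ∧ p2))) = 1/7 ∧ 1/7 = 1/7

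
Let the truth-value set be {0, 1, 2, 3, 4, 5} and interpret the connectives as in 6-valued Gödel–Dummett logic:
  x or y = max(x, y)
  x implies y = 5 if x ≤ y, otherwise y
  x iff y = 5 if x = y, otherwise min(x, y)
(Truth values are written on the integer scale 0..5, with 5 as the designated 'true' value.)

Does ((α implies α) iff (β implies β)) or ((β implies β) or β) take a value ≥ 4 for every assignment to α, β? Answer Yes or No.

Yes

At α = 4, β = 4, for instance:
α implies α = 4 implies 4 = 5
β implies β = 4 implies 4 = 5
(α implies α) iff (β implies β) = 5 iff 5 = 5
β implies β = 4 implies 4 = 5
(β implies β) or β = 5 or 4 = 5
((α implies α) iff (β implies β)) or ((β implies β) or β) = 5 or 5 = 5
and checking the remaining 35 assignments likewise gives ≥ 4 in every case.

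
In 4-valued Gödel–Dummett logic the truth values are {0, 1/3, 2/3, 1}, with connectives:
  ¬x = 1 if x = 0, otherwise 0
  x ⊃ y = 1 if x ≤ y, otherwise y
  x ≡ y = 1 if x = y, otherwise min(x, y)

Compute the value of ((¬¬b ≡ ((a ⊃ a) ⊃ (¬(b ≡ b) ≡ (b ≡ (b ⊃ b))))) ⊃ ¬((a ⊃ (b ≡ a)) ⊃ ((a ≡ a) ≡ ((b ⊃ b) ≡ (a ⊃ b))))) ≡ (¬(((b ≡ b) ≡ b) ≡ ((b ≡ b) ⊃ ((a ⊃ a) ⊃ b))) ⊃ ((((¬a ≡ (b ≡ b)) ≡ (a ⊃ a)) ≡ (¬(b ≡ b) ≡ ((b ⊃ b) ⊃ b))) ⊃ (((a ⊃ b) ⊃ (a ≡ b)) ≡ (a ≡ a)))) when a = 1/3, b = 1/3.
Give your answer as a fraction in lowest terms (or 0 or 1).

1

¬b = ¬1/3 = 0
¬¬b = ¬0 = 1
a ⊃ a = 1/3 ⊃ 1/3 = 1
b ≡ b = 1/3 ≡ 1/3 = 1
¬(b ≡ b) = ¬1 = 0
b ⊃ b = 1/3 ⊃ 1/3 = 1
b ≡ (b ⊃ b) = 1/3 ≡ 1 = 1/3
¬(b ≡ b) ≡ (b ≡ (b ⊃ b)) = 0 ≡ 1/3 = 0
(a ⊃ a) ⊃ (¬(b ≡ b) ≡ (b ≡ (b ⊃ b))) = 1 ⊃ 0 = 0
¬¬b ≡ ((a ⊃ a) ⊃ (¬(b ≡ b) ≡ (b ≡ (b ⊃ b)))) = 1 ≡ 0 = 0
b ≡ a = 1/3 ≡ 1/3 = 1
a ⊃ (b ≡ a) = 1/3 ⊃ 1 = 1
a ≡ a = 1/3 ≡ 1/3 = 1
b ⊃ b = 1/3 ⊃ 1/3 = 1
a ⊃ b = 1/3 ⊃ 1/3 = 1
(b ⊃ b) ≡ (a ⊃ b) = 1 ≡ 1 = 1
(a ≡ a) ≡ ((b ⊃ b) ≡ (a ⊃ b)) = 1 ≡ 1 = 1
(a ⊃ (b ≡ a)) ⊃ ((a ≡ a) ≡ ((b ⊃ b) ≡ (a ⊃ b))) = 1 ⊃ 1 = 1
¬((a ⊃ (b ≡ a)) ⊃ ((a ≡ a) ≡ ((b ⊃ b) ≡ (a ⊃ b)))) = ¬1 = 0
(¬¬b ≡ ((a ⊃ a) ⊃ (¬(b ≡ b) ≡ (b ≡ (b ⊃ b))))) ⊃ ¬((a ⊃ (b ≡ a)) ⊃ ((a ≡ a) ≡ ((b ⊃ b) ≡ (a ⊃ b)))) = 0 ⊃ 0 = 1
b ≡ b = 1/3 ≡ 1/3 = 1
(b ≡ b) ≡ b = 1 ≡ 1/3 = 1/3
b ≡ b = 1/3 ≡ 1/3 = 1
a ⊃ a = 1/3 ⊃ 1/3 = 1
(a ⊃ a) ⊃ b = 1 ⊃ 1/3 = 1/3
(b ≡ b) ⊃ ((a ⊃ a) ⊃ b) = 1 ⊃ 1/3 = 1/3
((b ≡ b) ≡ b) ≡ ((b ≡ b) ⊃ ((a ⊃ a) ⊃ b)) = 1/3 ≡ 1/3 = 1
¬(((b ≡ b) ≡ b) ≡ ((b ≡ b) ⊃ ((a ⊃ a) ⊃ b))) = ¬1 = 0
¬a = ¬1/3 = 0
b ≡ b = 1/3 ≡ 1/3 = 1
¬a ≡ (b ≡ b) = 0 ≡ 1 = 0
a ⊃ a = 1/3 ⊃ 1/3 = 1
(¬a ≡ (b ≡ b)) ≡ (a ⊃ a) = 0 ≡ 1 = 0
b ≡ b = 1/3 ≡ 1/3 = 1
¬(b ≡ b) = ¬1 = 0
b ⊃ b = 1/3 ⊃ 1/3 = 1
(b ⊃ b) ⊃ b = 1 ⊃ 1/3 = 1/3
¬(b ≡ b) ≡ ((b ⊃ b) ⊃ b) = 0 ≡ 1/3 = 0
((¬a ≡ (b ≡ b)) ≡ (a ⊃ a)) ≡ (¬(b ≡ b) ≡ ((b ⊃ b) ⊃ b)) = 0 ≡ 0 = 1
a ⊃ b = 1/3 ⊃ 1/3 = 1
a ≡ b = 1/3 ≡ 1/3 = 1
(a ⊃ b) ⊃ (a ≡ b) = 1 ⊃ 1 = 1
a ≡ a = 1/3 ≡ 1/3 = 1
((a ⊃ b) ⊃ (a ≡ b)) ≡ (a ≡ a) = 1 ≡ 1 = 1
(((¬a ≡ (b ≡ b)) ≡ (a ⊃ a)) ≡ (¬(b ≡ b) ≡ ((b ⊃ b) ⊃ b))) ⊃ (((a ⊃ b) ⊃ (a ≡ b)) ≡ (a ≡ a)) = 1 ⊃ 1 = 1
¬(((b ≡ b) ≡ b) ≡ ((b ≡ b) ⊃ ((a ⊃ a) ⊃ b))) ⊃ ((((¬a ≡ (b ≡ b)) ≡ (a ⊃ a)) ≡ (¬(b ≡ b) ≡ ((b ⊃ b) ⊃ b))) ⊃ (((a ⊃ b) ⊃ (a ≡ b)) ≡ (a ≡ a))) = 0 ⊃ 1 = 1
((¬¬b ≡ ((a ⊃ a) ⊃ (¬(b ≡ b) ≡ (b ≡ (b ⊃ b))))) ⊃ ¬((a ⊃ (b ≡ a)) ⊃ ((a ≡ a) ≡ ((b ⊃ b) ≡ (a ⊃ b))))) ≡ (¬(((b ≡ b) ≡ b) ≡ ((b ≡ b) ⊃ ((a ⊃ a) ⊃ b))) ⊃ ((((¬a ≡ (b ≡ b)) ≡ (a ⊃ a)) ≡ (¬(b ≡ b) ≡ ((b ⊃ b) ⊃ b))) ⊃ (((a ⊃ b) ⊃ (a ≡ b)) ≡ (a ≡ a)))) = 1 ≡ 1 = 1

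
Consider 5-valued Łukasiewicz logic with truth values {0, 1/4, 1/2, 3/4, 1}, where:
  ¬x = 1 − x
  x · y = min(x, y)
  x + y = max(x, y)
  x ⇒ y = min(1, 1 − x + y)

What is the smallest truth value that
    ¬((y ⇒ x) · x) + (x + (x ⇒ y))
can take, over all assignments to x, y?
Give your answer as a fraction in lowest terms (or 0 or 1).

1/2

Take x = 1/2, y = 0:
y ⇒ x = 0 ⇒ 1/2 = 1
(y ⇒ x) · x = 1 · 1/2 = 1/2
¬((y ⇒ x) · x) = ¬1/2 = 1/2
x ⇒ y = 1/2 ⇒ 0 = 1/2
x + (x ⇒ y) = 1/2 + 1/2 = 1/2
¬((y ⇒ x) · x) + (x + (x ⇒ y)) = 1/2 + 1/2 = 1/2
No assignment yields a value below 1/2, so this is the minimum.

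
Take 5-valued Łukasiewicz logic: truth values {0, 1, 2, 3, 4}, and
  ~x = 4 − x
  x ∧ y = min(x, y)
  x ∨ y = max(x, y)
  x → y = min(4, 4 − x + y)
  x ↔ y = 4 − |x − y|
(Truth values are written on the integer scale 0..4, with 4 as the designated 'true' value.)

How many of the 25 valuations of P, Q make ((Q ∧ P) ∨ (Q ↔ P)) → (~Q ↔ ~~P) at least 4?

17

value 4: 17 assignments (counts)
value 2: 6 assignments
value 0: 2 assignments
So 17 of the 25 assignments meet the threshold.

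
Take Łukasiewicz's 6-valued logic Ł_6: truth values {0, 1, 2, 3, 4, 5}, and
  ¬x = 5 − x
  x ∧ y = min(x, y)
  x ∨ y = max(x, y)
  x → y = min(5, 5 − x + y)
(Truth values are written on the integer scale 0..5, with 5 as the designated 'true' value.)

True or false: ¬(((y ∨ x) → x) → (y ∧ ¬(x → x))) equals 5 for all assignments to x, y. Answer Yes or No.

No

Counterexample: take x = 0, y = 1.
y ∨ x = 1 ∨ 0 = 1
(y ∨ x) → x = 1 → 0 = 4
x → x = 0 → 0 = 5
¬(x → x) = ¬5 = 0
y ∧ ¬(x → x) = 1 ∧ 0 = 0
((y ∨ x) → x) → (y ∧ ¬(x → x)) = 4 → 0 = 1
¬(((y ∨ x) → x) → (y ∧ ¬(x → x))) = ¬1 = 4
This gives 4 ≠ 5.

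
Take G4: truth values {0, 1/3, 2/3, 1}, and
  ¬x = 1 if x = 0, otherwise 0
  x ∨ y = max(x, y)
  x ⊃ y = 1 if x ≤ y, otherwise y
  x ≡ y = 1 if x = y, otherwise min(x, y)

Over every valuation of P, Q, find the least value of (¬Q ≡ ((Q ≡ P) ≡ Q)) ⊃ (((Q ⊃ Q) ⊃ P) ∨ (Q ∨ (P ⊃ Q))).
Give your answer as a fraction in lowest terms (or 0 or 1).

1/3

Take P = 1/3, Q = 0:
¬Q = ¬0 = 1
Q ≡ P = 0 ≡ 1/3 = 0
(Q ≡ P) ≡ Q = 0 ≡ 0 = 1
¬Q ≡ ((Q ≡ P) ≡ Q) = 1 ≡ 1 = 1
Q ⊃ Q = 0 ⊃ 0 = 1
(Q ⊃ Q) ⊃ P = 1 ⊃ 1/3 = 1/3
P ⊃ Q = 1/3 ⊃ 0 = 0
Q ∨ (P ⊃ Q) = 0 ∨ 0 = 0
((Q ⊃ Q) ⊃ P) ∨ (Q ∨ (P ⊃ Q)) = 1/3 ∨ 0 = 1/3
(¬Q ≡ ((Q ≡ P) ≡ Q)) ⊃ (((Q ⊃ Q) ⊃ P) ∨ (Q ∨ (P ⊃ Q))) = 1 ⊃ 1/3 = 1/3
No assignment yields a value below 1/3, so this is the minimum.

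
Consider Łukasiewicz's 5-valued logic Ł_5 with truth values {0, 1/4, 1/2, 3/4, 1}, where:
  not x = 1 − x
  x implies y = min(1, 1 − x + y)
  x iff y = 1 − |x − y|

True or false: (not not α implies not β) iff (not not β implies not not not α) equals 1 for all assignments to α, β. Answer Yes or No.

At α = 0, β = 1/2, for instance:
not α = not 0 = 1
not not α = not 1 = 0
not β = not 1/2 = 1/2
not not α implies not β = 0 implies 1/2 = 1
not not β = not 1/2 = 1/2
not not not α = not 0 = 1
not not β implies not not not α = 1/2 implies 1 = 1
(not not α implies not β) iff (not not β implies not not not α) = 1 iff 1 = 1
and checking the remaining 24 assignments likewise gives ≥ 1 in every case.

Yes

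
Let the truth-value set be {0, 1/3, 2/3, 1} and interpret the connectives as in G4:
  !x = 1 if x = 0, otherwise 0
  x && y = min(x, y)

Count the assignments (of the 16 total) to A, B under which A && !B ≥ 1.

1

A = 0, B = 0 ↦ 0  <
A = 0, B = 1/3 ↦ 0  <
A = 0, B = 2/3 ↦ 0  <
A = 0, B = 1 ↦ 0  <
A = 1/3, B = 0 ↦ 1/3  <
A = 1/3, B = 1/3 ↦ 0  <
A = 1/3, B = 2/3 ↦ 0  <
A = 1/3, B = 1 ↦ 0  <
A = 2/3, B = 0 ↦ 2/3  <
A = 2/3, B = 1/3 ↦ 0  <
A = 2/3, B = 2/3 ↦ 0  <
A = 2/3, B = 1 ↦ 0  <
A = 1, B = 0 ↦ 1  ≥
A = 1, B = 1/3 ↦ 0  <
A = 1, B = 2/3 ↦ 0  <
A = 1, B = 1 ↦ 0  <
So 1 of the 16 assignments meets the threshold.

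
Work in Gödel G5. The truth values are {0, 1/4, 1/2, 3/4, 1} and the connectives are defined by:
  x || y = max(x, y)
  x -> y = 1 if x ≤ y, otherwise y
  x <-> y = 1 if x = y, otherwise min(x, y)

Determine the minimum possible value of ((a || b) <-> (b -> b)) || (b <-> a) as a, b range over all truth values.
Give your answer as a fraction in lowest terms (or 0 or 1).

Take a = 0, b = 1/4:
a || b = 0 || 1/4 = 1/4
b -> b = 1/4 -> 1/4 = 1
(a || b) <-> (b -> b) = 1/4 <-> 1 = 1/4
b <-> a = 1/4 <-> 0 = 0
((a || b) <-> (b -> b)) || (b <-> a) = 1/4 || 0 = 1/4
No assignment yields a value below 1/4, so this is the minimum.

1/4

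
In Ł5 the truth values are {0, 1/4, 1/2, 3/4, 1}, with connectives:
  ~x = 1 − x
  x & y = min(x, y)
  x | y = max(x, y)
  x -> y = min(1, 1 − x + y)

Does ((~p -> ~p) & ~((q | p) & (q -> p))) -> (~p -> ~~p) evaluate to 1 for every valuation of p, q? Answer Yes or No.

No

Counterexample: take p = 0, q = 0.
~p = ~0 = 1
~p = ~0 = 1
~p -> ~p = 1 -> 1 = 1
q | p = 0 | 0 = 0
q -> p = 0 -> 0 = 1
(q | p) & (q -> p) = 0 & 1 = 0
~((q | p) & (q -> p)) = ~0 = 1
(~p -> ~p) & ~((q | p) & (q -> p)) = 1 & 1 = 1
~p = ~0 = 1
~p = ~0 = 1
~~p = ~1 = 0
~p -> ~~p = 1 -> 0 = 0
((~p -> ~p) & ~((q | p) & (q -> p))) -> (~p -> ~~p) = 1 -> 0 = 0
This gives 0 ≠ 1.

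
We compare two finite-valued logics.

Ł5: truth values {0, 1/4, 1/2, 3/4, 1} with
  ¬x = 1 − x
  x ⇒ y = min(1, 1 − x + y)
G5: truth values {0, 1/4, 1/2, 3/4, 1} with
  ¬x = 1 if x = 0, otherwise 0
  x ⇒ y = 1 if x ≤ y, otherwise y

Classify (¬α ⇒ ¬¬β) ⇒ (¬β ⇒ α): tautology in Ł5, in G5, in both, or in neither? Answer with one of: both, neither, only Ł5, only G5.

In Ł5: every assignment gives 1 — tautology.
In G5: at α = 1/4, β = 0 the value is 1/4 — not a tautology.

only Ł5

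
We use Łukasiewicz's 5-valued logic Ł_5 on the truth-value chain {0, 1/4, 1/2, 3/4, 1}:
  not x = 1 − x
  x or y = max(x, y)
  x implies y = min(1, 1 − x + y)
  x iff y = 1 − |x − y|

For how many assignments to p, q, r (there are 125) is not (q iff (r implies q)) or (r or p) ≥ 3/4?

value 1: 49 assignments (counts)
value 3/4: 43 assignments (counts)
value 1/2: 25 assignments
value 1/4: 7 assignments
value 0: 1 assignment
So 92 of the 125 assignments meet the threshold.

92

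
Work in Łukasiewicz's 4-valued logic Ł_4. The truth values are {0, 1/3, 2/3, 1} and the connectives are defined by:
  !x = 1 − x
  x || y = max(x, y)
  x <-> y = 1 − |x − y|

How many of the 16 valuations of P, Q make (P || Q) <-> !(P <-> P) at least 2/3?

P = 0, Q = 0 ↦ 1  ≥
P = 0, Q = 1/3 ↦ 2/3  ≥
P = 0, Q = 2/3 ↦ 1/3  <
P = 0, Q = 1 ↦ 0  <
P = 1/3, Q = 0 ↦ 2/3  ≥
P = 1/3, Q = 1/3 ↦ 2/3  ≥
P = 1/3, Q = 2/3 ↦ 1/3  <
P = 1/3, Q = 1 ↦ 0  <
P = 2/3, Q = 0 ↦ 1/3  <
P = 2/3, Q = 1/3 ↦ 1/3  <
P = 2/3, Q = 2/3 ↦ 1/3  <
P = 2/3, Q = 1 ↦ 0  <
P = 1, Q = 0 ↦ 0  <
P = 1, Q = 1/3 ↦ 0  <
P = 1, Q = 2/3 ↦ 0  <
P = 1, Q = 1 ↦ 0  <
So 4 of the 16 assignments meet the threshold.

4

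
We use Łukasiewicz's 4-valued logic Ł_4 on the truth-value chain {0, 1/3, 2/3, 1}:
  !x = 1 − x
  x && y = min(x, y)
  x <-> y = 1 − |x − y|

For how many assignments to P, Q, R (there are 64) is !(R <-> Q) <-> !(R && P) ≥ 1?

16

value 1: 16 assignments (counts)
value 2/3: 24 assignments
value 1/3: 16 assignments
value 0: 8 assignments
So 16 of the 64 assignments meet the threshold.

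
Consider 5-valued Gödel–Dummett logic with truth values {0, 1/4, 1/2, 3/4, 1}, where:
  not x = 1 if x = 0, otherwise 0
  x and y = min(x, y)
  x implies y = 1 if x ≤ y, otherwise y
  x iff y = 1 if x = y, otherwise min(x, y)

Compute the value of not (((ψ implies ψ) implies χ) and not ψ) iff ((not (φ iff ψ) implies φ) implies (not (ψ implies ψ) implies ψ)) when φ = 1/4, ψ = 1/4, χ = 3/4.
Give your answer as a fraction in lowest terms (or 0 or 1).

ψ implies ψ = 1/4 implies 1/4 = 1
(ψ implies ψ) implies χ = 1 implies 3/4 = 3/4
not ψ = not 1/4 = 0
((ψ implies ψ) implies χ) and not ψ = 3/4 and 0 = 0
not (((ψ implies ψ) implies χ) and not ψ) = not 0 = 1
φ iff ψ = 1/4 iff 1/4 = 1
not (φ iff ψ) = not 1 = 0
not (φ iff ψ) implies φ = 0 implies 1/4 = 1
ψ implies ψ = 1/4 implies 1/4 = 1
not (ψ implies ψ) = not 1 = 0
not (ψ implies ψ) implies ψ = 0 implies 1/4 = 1
(not (φ iff ψ) implies φ) implies (not (ψ implies ψ) implies ψ) = 1 implies 1 = 1
not (((ψ implies ψ) implies χ) and not ψ) iff ((not (φ iff ψ) implies φ) implies (not (ψ implies ψ) implies ψ)) = 1 iff 1 = 1

1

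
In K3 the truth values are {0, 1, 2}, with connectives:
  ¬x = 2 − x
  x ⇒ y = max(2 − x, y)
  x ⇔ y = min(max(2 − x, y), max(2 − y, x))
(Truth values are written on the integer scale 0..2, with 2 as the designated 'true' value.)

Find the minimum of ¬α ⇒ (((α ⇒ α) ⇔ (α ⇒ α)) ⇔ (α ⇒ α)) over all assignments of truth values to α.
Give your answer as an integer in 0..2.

1

Take α = 1:
¬α = ¬1 = 1
α ⇒ α = 1 ⇒ 1 = 1
α ⇒ α = 1 ⇒ 1 = 1
(α ⇒ α) ⇔ (α ⇒ α) = 1 ⇔ 1 = 1
α ⇒ α = 1 ⇒ 1 = 1
((α ⇒ α) ⇔ (α ⇒ α)) ⇔ (α ⇒ α) = 1 ⇔ 1 = 1
¬α ⇒ (((α ⇒ α) ⇔ (α ⇒ α)) ⇔ (α ⇒ α)) = 1 ⇒ 1 = 1
No assignment yields a value below 1, so this is the minimum.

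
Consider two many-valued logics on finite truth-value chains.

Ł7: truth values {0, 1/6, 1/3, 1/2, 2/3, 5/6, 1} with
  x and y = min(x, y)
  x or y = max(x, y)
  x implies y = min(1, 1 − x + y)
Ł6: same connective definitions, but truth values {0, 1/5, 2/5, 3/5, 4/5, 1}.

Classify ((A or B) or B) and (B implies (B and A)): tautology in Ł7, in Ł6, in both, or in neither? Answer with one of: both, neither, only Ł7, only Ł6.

In Ł7: at A = 0, B = 0 the value is 0 — not a tautology.
In Ł6: at A = 0, B = 0 the value is 0 — not a tautology.

neither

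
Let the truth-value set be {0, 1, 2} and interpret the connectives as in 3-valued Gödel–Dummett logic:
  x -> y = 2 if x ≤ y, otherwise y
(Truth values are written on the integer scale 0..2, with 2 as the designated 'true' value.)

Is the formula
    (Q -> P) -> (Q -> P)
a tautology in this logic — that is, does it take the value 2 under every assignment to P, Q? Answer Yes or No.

P = 0, Q = 0 ↦ 2
P = 0, Q = 1 ↦ 2
P = 0, Q = 2 ↦ 2
P = 1, Q = 0 ↦ 2
P = 1, Q = 1 ↦ 2
P = 1, Q = 2 ↦ 2
P = 2, Q = 0 ↦ 2
P = 2, Q = 1 ↦ 2
P = 2, Q = 2 ↦ 2
Every assignment gives a value ≥ 2.

Yes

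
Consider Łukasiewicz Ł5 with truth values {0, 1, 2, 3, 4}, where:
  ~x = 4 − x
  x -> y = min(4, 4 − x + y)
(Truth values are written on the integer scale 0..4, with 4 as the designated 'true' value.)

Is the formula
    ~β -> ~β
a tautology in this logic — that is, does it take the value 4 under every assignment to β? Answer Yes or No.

Yes

β = 0 ↦ 4
β = 1 ↦ 4
β = 2 ↦ 4
β = 3 ↦ 4
β = 4 ↦ 4
Every assignment gives a value ≥ 4.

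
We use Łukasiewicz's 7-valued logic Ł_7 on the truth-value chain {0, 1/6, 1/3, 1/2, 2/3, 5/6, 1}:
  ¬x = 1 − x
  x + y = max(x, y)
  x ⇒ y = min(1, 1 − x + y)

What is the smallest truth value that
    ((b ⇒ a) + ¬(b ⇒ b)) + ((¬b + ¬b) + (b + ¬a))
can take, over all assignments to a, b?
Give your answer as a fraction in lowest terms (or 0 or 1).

2/3

Take a = 1/3, b = 2/3:
b ⇒ a = 2/3 ⇒ 1/3 = 2/3
b ⇒ b = 2/3 ⇒ 2/3 = 1
¬(b ⇒ b) = ¬1 = 0
(b ⇒ a) + ¬(b ⇒ b) = 2/3 + 0 = 2/3
¬b = ¬2/3 = 1/3
¬b = ¬2/3 = 1/3
¬b + ¬b = 1/3 + 1/3 = 1/3
¬a = ¬1/3 = 2/3
b + ¬a = 2/3 + 2/3 = 2/3
(¬b + ¬b) + (b + ¬a) = 1/3 + 2/3 = 2/3
((b ⇒ a) + ¬(b ⇒ b)) + ((¬b + ¬b) + (b + ¬a)) = 2/3 + 2/3 = 2/3
No assignment yields a value below 2/3, so this is the minimum.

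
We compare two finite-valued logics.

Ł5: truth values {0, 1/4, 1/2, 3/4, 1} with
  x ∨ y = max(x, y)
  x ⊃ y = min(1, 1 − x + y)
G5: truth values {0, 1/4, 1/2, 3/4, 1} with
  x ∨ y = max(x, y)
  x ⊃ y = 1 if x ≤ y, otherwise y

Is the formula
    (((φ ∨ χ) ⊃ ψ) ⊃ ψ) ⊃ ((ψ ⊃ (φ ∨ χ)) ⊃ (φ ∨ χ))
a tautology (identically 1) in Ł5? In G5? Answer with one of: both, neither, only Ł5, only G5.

In Ł5: every assignment gives 1 — tautology.
In G5: at φ = 0, ψ = 0, χ = 1/4 the value is 1/4 — not a tautology.

only Ł5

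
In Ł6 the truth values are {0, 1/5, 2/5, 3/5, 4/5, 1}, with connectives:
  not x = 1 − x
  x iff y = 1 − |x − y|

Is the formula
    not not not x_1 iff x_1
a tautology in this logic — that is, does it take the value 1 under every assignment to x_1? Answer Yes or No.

Counterexample: take x_1 = 0.
not x_1 = not 0 = 1
not not x_1 = not 1 = 0
not not not x_1 = not 0 = 1
not not not x_1 iff x_1 = 1 iff 0 = 0
This gives 0 ≠ 1.

No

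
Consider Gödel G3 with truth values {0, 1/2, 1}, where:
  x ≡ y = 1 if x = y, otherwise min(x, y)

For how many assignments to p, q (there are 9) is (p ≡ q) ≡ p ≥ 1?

p = 0, q = 0 ↦ 0  <
p = 0, q = 1/2 ↦ 1  ≥
p = 0, q = 1 ↦ 1  ≥
p = 1/2, q = 0 ↦ 0  <
p = 1/2, q = 1/2 ↦ 1/2  <
p = 1/2, q = 1 ↦ 1  ≥
p = 1, q = 0 ↦ 0  <
p = 1, q = 1/2 ↦ 1/2  <
p = 1, q = 1 ↦ 1  ≥
So 4 of the 9 assignments meet the threshold.

4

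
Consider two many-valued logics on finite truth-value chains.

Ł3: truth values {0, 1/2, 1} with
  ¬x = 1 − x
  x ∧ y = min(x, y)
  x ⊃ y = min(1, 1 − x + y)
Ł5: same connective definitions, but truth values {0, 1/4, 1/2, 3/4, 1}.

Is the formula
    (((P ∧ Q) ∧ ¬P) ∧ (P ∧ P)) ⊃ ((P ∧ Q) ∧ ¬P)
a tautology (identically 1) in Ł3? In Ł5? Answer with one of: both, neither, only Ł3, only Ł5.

In Ł3: every assignment gives 1 — tautology.
In Ł5: every assignment gives 1 — tautology.

both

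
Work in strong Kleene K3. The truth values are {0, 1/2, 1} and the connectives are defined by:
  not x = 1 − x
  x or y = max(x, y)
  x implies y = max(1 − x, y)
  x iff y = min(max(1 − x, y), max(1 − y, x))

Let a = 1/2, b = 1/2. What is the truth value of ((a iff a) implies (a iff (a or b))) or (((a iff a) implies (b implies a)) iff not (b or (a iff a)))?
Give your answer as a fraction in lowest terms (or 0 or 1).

1/2

a iff a = 1/2 iff 1/2 = 1/2
a or b = 1/2 or 1/2 = 1/2
a iff (a or b) = 1/2 iff 1/2 = 1/2
(a iff a) implies (a iff (a or b)) = 1/2 implies 1/2 = 1/2
a iff a = 1/2 iff 1/2 = 1/2
b implies a = 1/2 implies 1/2 = 1/2
(a iff a) implies (b implies a) = 1/2 implies 1/2 = 1/2
a iff a = 1/2 iff 1/2 = 1/2
b or (a iff a) = 1/2 or 1/2 = 1/2
not (b or (a iff a)) = not 1/2 = 1/2
((a iff a) implies (b implies a)) iff not (b or (a iff a)) = 1/2 iff 1/2 = 1/2
((a iff a) implies (a iff (a or b))) or (((a iff a) implies (b implies a)) iff not (b or (a iff a))) = 1/2 or 1/2 = 1/2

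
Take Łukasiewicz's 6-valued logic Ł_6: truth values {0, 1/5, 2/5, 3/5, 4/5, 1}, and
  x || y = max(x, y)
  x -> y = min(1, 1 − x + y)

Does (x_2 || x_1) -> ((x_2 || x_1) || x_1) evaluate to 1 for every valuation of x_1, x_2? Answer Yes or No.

At x_1 = 1, x_2 = 3/5, for instance:
x_2 || x_1 = 3/5 || 1 = 1
(x_2 || x_1) || x_1 = 1 || 1 = 1
(x_2 || x_1) -> ((x_2 || x_1) || x_1) = 1 -> 1 = 1
and checking the remaining 35 assignments likewise gives ≥ 1 in every case.

Yes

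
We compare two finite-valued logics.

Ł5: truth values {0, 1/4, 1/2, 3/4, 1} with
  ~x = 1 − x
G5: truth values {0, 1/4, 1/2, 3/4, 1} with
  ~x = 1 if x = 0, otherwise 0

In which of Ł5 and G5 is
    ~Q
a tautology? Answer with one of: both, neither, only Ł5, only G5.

neither

In Ł5: at Q = 1/4 the value is 3/4 — not a tautology.
In G5: at Q = 1/4 the value is 0 — not a tautology.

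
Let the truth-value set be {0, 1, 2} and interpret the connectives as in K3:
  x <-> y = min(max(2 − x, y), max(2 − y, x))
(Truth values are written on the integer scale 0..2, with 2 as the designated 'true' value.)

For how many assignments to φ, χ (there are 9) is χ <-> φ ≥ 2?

φ = 0, χ = 0 ↦ 2  ≥
φ = 0, χ = 1 ↦ 1  <
φ = 0, χ = 2 ↦ 0  <
φ = 1, χ = 0 ↦ 1  <
φ = 1, χ = 1 ↦ 1  <
φ = 1, χ = 2 ↦ 1  <
φ = 2, χ = 0 ↦ 0  <
φ = 2, χ = 1 ↦ 1  <
φ = 2, χ = 2 ↦ 2  ≥
So 2 of the 9 assignments meet the threshold.

2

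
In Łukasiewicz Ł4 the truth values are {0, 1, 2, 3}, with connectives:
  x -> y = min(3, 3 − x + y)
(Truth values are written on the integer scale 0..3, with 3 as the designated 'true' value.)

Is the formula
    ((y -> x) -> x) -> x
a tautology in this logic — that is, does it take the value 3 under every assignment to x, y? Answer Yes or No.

Counterexample: take x = 0, y = 1.
y -> x = 1 -> 0 = 2
(y -> x) -> x = 2 -> 0 = 1
((y -> x) -> x) -> x = 1 -> 0 = 2
This gives 2 ≠ 3.

No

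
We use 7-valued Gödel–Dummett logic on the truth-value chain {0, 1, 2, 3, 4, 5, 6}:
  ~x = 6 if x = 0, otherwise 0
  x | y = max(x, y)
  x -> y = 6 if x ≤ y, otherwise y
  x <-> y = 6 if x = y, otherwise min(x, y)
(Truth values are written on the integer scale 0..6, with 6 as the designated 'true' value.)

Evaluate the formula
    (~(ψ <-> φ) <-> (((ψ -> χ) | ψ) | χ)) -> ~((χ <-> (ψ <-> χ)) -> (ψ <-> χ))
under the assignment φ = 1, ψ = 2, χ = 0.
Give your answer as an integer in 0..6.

6

ψ <-> φ = 2 <-> 1 = 1
~(ψ <-> φ) = ~1 = 0
ψ -> χ = 2 -> 0 = 0
(ψ -> χ) | ψ = 0 | 2 = 2
((ψ -> χ) | ψ) | χ = 2 | 0 = 2
~(ψ <-> φ) <-> (((ψ -> χ) | ψ) | χ) = 0 <-> 2 = 0
ψ <-> χ = 2 <-> 0 = 0
χ <-> (ψ <-> χ) = 0 <-> 0 = 6
ψ <-> χ = 2 <-> 0 = 0
(χ <-> (ψ <-> χ)) -> (ψ <-> χ) = 6 -> 0 = 0
~((χ <-> (ψ <-> χ)) -> (ψ <-> χ)) = ~0 = 6
(~(ψ <-> φ) <-> (((ψ -> χ) | ψ) | χ)) -> ~((χ <-> (ψ <-> χ)) -> (ψ <-> χ)) = 0 -> 6 = 6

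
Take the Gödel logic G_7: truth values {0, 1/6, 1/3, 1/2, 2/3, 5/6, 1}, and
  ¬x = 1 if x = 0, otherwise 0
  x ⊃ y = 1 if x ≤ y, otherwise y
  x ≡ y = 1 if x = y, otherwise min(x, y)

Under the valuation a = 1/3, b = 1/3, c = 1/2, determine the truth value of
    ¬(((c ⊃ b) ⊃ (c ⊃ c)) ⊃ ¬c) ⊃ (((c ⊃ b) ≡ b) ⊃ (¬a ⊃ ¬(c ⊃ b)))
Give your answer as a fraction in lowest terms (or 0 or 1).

c ⊃ b = 1/2 ⊃ 1/3 = 1/3
c ⊃ c = 1/2 ⊃ 1/2 = 1
(c ⊃ b) ⊃ (c ⊃ c) = 1/3 ⊃ 1 = 1
¬c = ¬1/2 = 0
((c ⊃ b) ⊃ (c ⊃ c)) ⊃ ¬c = 1 ⊃ 0 = 0
¬(((c ⊃ b) ⊃ (c ⊃ c)) ⊃ ¬c) = ¬0 = 1
c ⊃ b = 1/2 ⊃ 1/3 = 1/3
(c ⊃ b) ≡ b = 1/3 ≡ 1/3 = 1
¬a = ¬1/3 = 0
c ⊃ b = 1/2 ⊃ 1/3 = 1/3
¬(c ⊃ b) = ¬1/3 = 0
¬a ⊃ ¬(c ⊃ b) = 0 ⊃ 0 = 1
((c ⊃ b) ≡ b) ⊃ (¬a ⊃ ¬(c ⊃ b)) = 1 ⊃ 1 = 1
¬(((c ⊃ b) ⊃ (c ⊃ c)) ⊃ ¬c) ⊃ (((c ⊃ b) ≡ b) ⊃ (¬a ⊃ ¬(c ⊃ b))) = 1 ⊃ 1 = 1

1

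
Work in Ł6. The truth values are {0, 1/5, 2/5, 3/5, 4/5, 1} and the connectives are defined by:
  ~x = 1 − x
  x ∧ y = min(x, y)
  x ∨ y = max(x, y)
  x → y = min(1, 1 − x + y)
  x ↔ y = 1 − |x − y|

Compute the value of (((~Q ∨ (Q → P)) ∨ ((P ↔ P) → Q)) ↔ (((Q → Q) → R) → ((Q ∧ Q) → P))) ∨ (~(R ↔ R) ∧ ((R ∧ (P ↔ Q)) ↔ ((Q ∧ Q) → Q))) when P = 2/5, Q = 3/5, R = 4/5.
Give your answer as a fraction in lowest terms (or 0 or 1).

~Q = ~3/5 = 2/5
Q → P = 3/5 → 2/5 = 4/5
~Q ∨ (Q → P) = 2/5 ∨ 4/5 = 4/5
P ↔ P = 2/5 ↔ 2/5 = 1
(P ↔ P) → Q = 1 → 3/5 = 3/5
(~Q ∨ (Q → P)) ∨ ((P ↔ P) → Q) = 4/5 ∨ 3/5 = 4/5
Q → Q = 3/5 → 3/5 = 1
(Q → Q) → R = 1 → 4/5 = 4/5
Q ∧ Q = 3/5 ∧ 3/5 = 3/5
(Q ∧ Q) → P = 3/5 → 2/5 = 4/5
((Q → Q) → R) → ((Q ∧ Q) → P) = 4/5 → 4/5 = 1
((~Q ∨ (Q → P)) ∨ ((P ↔ P) → Q)) ↔ (((Q → Q) → R) → ((Q ∧ Q) → P)) = 4/5 ↔ 1 = 4/5
R ↔ R = 4/5 ↔ 4/5 = 1
~(R ↔ R) = ~1 = 0
P ↔ Q = 2/5 ↔ 3/5 = 4/5
R ∧ (P ↔ Q) = 4/5 ∧ 4/5 = 4/5
Q ∧ Q = 3/5 ∧ 3/5 = 3/5
(Q ∧ Q) → Q = 3/5 → 3/5 = 1
(R ∧ (P ↔ Q)) ↔ ((Q ∧ Q) → Q) = 4/5 ↔ 1 = 4/5
~(R ↔ R) ∧ ((R ∧ (P ↔ Q)) ↔ ((Q ∧ Q) → Q)) = 0 ∧ 4/5 = 0
(((~Q ∨ (Q → P)) ∨ ((P ↔ P) → Q)) ↔ (((Q → Q) → R) → ((Q ∧ Q) → P))) ∨ (~(R ↔ R) ∧ ((R ∧ (P ↔ Q)) ↔ ((Q ∧ Q) → Q))) = 4/5 ∨ 0 = 4/5

4/5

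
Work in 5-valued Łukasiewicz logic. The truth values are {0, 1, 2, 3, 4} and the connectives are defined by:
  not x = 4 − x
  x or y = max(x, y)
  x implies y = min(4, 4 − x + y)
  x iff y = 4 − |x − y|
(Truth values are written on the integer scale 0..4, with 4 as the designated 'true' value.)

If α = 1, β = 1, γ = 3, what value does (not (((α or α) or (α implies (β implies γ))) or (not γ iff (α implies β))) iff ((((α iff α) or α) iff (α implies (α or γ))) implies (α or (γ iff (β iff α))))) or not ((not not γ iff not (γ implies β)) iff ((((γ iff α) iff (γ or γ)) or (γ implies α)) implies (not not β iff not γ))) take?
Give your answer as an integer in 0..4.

α or α = 1 or 1 = 1
β implies γ = 1 implies 3 = 4
α implies (β implies γ) = 1 implies 4 = 4
(α or α) or (α implies (β implies γ)) = 1 or 4 = 4
not γ = not 3 = 1
α implies β = 1 implies 1 = 4
not γ iff (α implies β) = 1 iff 4 = 1
((α or α) or (α implies (β implies γ))) or (not γ iff (α implies β)) = 4 or 1 = 4
not (((α or α) or (α implies (β implies γ))) or (not γ iff (α implies β))) = not 4 = 0
α iff α = 1 iff 1 = 4
(α iff α) or α = 4 or 1 = 4
α or γ = 1 or 3 = 3
α implies (α or γ) = 1 implies 3 = 4
((α iff α) or α) iff (α implies (α or γ)) = 4 iff 4 = 4
β iff α = 1 iff 1 = 4
γ iff (β iff α) = 3 iff 4 = 3
α or (γ iff (β iff α)) = 1 or 3 = 3
(((α iff α) or α) iff (α implies (α or γ))) implies (α or (γ iff (β iff α))) = 4 implies 3 = 3
not (((α or α) or (α implies (β implies γ))) or (not γ iff (α implies β))) iff ((((α iff α) or α) iff (α implies (α or γ))) implies (α or (γ iff (β iff α)))) = 0 iff 3 = 1
not γ = not 3 = 1
not not γ = not 1 = 3
γ implies β = 3 implies 1 = 2
not (γ implies β) = not 2 = 2
not not γ iff not (γ implies β) = 3 iff 2 = 3
γ iff α = 3 iff 1 = 2
γ or γ = 3 or 3 = 3
(γ iff α) iff (γ or γ) = 2 iff 3 = 3
γ implies α = 3 implies 1 = 2
((γ iff α) iff (γ or γ)) or (γ implies α) = 3 or 2 = 3
not β = not 1 = 3
not not β = not 3 = 1
not γ = not 3 = 1
not not β iff not γ = 1 iff 1 = 4
(((γ iff α) iff (γ or γ)) or (γ implies α)) implies (not not β iff not γ) = 3 implies 4 = 4
(not not γ iff not (γ implies β)) iff ((((γ iff α) iff (γ or γ)) or (γ implies α)) implies (not not β iff not γ)) = 3 iff 4 = 3
not ((not not γ iff not (γ implies β)) iff ((((γ iff α) iff (γ or γ)) or (γ implies α)) implies (not not β iff not γ))) = not 3 = 1
(not (((α or α) or (α implies (β implies γ))) or (not γ iff (α implies β))) iff ((((α iff α) or α) iff (α implies (α or γ))) implies (α or (γ iff (β iff α))))) or not ((not not γ iff not (γ implies β)) iff ((((γ iff α) iff (γ or γ)) or (γ implies α)) implies (not not β iff not γ))) = 1 or 1 = 1

1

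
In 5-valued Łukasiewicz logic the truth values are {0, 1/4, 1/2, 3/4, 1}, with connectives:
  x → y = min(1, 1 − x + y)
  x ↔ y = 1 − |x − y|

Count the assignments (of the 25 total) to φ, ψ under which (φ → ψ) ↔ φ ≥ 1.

value 1: 3 assignments (counts)
value 3/4: 5 assignments
value 1/2: 6 assignments
value 1/4: 5 assignments
value 0: 6 assignments
So 3 of the 25 assignments meet the threshold.

3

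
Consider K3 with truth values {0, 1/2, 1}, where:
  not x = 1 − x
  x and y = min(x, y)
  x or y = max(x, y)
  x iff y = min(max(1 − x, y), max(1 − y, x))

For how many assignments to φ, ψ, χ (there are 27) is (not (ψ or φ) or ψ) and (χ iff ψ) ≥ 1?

4

value 1: 4 assignments (counts)
value 1/2: 15 assignments
value 0: 8 assignments
So 4 of the 27 assignments meet the threshold.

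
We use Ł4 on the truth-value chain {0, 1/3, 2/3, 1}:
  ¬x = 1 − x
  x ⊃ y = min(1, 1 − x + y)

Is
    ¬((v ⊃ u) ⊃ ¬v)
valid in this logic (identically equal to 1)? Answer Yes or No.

Counterexample: take u = 0, v = 0.
v ⊃ u = 0 ⊃ 0 = 1
¬v = ¬0 = 1
(v ⊃ u) ⊃ ¬v = 1 ⊃ 1 = 1
¬((v ⊃ u) ⊃ ¬v) = ¬1 = 0
This gives 0 ≠ 1.

No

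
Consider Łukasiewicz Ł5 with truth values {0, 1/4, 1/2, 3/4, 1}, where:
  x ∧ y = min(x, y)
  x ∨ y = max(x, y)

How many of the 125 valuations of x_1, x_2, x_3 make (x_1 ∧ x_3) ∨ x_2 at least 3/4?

62

value 1: 29 assignments (counts)
value 3/4: 33 assignments (counts)
value 1/2: 31 assignments
value 1/4: 23 assignments
value 0: 9 assignments
So 62 of the 125 assignments meet the threshold.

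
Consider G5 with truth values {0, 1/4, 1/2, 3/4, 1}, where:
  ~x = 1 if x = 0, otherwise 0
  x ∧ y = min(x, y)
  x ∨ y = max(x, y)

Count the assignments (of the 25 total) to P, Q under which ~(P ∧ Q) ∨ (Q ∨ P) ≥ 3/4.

value 1: 16 assignments (counts)
value 3/4: 5 assignments (counts)
value 1/2: 3 assignments
value 1/4: 1 assignment
So 21 of the 25 assignments meet the threshold.

21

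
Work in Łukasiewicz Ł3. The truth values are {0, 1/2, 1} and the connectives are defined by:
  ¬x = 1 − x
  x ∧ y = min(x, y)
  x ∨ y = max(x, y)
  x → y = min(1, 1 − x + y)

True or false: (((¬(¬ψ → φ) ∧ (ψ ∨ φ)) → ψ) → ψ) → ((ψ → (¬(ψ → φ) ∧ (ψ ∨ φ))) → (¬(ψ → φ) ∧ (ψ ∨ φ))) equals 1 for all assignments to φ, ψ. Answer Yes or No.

No

Counterexample: take φ = 1/2, ψ = 0.
¬ψ = ¬0 = 1
¬ψ → φ = 1 → 1/2 = 1/2
¬(¬ψ → φ) = ¬1/2 = 1/2
ψ ∨ φ = 0 ∨ 1/2 = 1/2
¬(¬ψ → φ) ∧ (ψ ∨ φ) = 1/2 ∧ 1/2 = 1/2
(¬(¬ψ → φ) ∧ (ψ ∨ φ)) → ψ = 1/2 → 0 = 1/2
((¬(¬ψ → φ) ∧ (ψ ∨ φ)) → ψ) → ψ = 1/2 → 0 = 1/2
ψ → φ = 0 → 1/2 = 1
¬(ψ → φ) = ¬1 = 0
ψ ∨ φ = 0 ∨ 1/2 = 1/2
¬(ψ → φ) ∧ (ψ ∨ φ) = 0 ∧ 1/2 = 0
ψ → (¬(ψ → φ) ∧ (ψ ∨ φ)) = 0 → 0 = 1
ψ → φ = 0 → 1/2 = 1
¬(ψ → φ) = ¬1 = 0
ψ ∨ φ = 0 ∨ 1/2 = 1/2
¬(ψ → φ) ∧ (ψ ∨ φ) = 0 ∧ 1/2 = 0
(ψ → (¬(ψ → φ) ∧ (ψ ∨ φ))) → (¬(ψ → φ) ∧ (ψ ∨ φ)) = 1 → 0 = 0
(((¬(¬ψ → φ) ∧ (ψ ∨ φ)) → ψ) → ψ) → ((ψ → (¬(ψ → φ) ∧ (ψ ∨ φ))) → (¬(ψ → φ) ∧ (ψ ∨ φ))) = 1/2 → 0 = 1/2
This gives 1/2 ≠ 1.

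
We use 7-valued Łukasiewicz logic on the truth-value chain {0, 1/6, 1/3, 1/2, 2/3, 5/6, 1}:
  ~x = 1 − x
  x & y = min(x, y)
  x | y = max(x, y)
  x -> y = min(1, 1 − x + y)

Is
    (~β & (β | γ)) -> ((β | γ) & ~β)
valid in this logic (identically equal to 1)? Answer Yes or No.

Yes

At β = 1/6, γ = 0, for instance:
~β = ~1/6 = 5/6
β | γ = 1/6 | 0 = 1/6
~β & (β | γ) = 5/6 & 1/6 = 1/6
(β | γ) & ~β = 1/6 & 5/6 = 1/6
(~β & (β | γ)) -> ((β | γ) & ~β) = 1/6 -> 1/6 = 1
and checking the remaining 48 assignments likewise gives ≥ 1 in every case.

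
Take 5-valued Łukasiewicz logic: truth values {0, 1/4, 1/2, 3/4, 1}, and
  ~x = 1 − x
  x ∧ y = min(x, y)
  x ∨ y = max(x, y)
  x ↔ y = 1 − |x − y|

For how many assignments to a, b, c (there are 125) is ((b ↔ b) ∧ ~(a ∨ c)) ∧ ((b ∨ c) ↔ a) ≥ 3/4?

value 1: 1 assignment (counts)
value 3/4: 9 assignments (counts)
value 1/2: 26 assignments
value 1/4: 40 assignments
value 0: 49 assignments
So 10 of the 125 assignments meet the threshold.

10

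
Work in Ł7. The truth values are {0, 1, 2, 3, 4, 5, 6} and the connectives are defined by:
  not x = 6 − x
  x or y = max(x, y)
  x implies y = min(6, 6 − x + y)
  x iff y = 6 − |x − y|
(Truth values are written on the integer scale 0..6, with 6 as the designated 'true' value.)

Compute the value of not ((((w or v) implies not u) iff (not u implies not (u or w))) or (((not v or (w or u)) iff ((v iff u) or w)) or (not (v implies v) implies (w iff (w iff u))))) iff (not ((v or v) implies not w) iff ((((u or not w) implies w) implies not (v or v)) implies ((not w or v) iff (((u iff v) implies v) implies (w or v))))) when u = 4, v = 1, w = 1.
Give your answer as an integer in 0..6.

4

w or v = 1 or 1 = 1
not u = not 4 = 2
(w or v) implies not u = 1 implies 2 = 6
not u = not 4 = 2
u or w = 4 or 1 = 4
not (u or w) = not 4 = 2
not u implies not (u or w) = 2 implies 2 = 6
((w or v) implies not u) iff (not u implies not (u or w)) = 6 iff 6 = 6
not v = not 1 = 5
w or u = 1 or 4 = 4
not v or (w or u) = 5 or 4 = 5
v iff u = 1 iff 4 = 3
(v iff u) or w = 3 or 1 = 3
(not v or (w or u)) iff ((v iff u) or w) = 5 iff 3 = 4
v implies v = 1 implies 1 = 6
not (v implies v) = not 6 = 0
w iff u = 1 iff 4 = 3
w iff (w iff u) = 1 iff 3 = 4
not (v implies v) implies (w iff (w iff u)) = 0 implies 4 = 6
((not v or (w or u)) iff ((v iff u) or w)) or (not (v implies v) implies (w iff (w iff u))) = 4 or 6 = 6
(((w or v) implies not u) iff (not u implies not (u or w))) or (((not v or (w or u)) iff ((v iff u) or w)) or (not (v implies v) implies (w iff (w iff u)))) = 6 or 6 = 6
not ((((w or v) implies not u) iff (not u implies not (u or w))) or (((not v or (w or u)) iff ((v iff u) or w)) or (not (v implies v) implies (w iff (w iff u))))) = not 6 = 0
v or v = 1 or 1 = 1
not w = not 1 = 5
(v or v) implies not w = 1 implies 5 = 6
not ((v or v) implies not w) = not 6 = 0
not w = not 1 = 5
u or not w = 4 or 5 = 5
(u or not w) implies w = 5 implies 1 = 2
v or v = 1 or 1 = 1
not (v or v) = not 1 = 5
((u or not w) implies w) implies not (v or v) = 2 implies 5 = 6
not w = not 1 = 5
not w or v = 5 or 1 = 5
u iff v = 4 iff 1 = 3
(u iff v) implies v = 3 implies 1 = 4
w or v = 1 or 1 = 1
((u iff v) implies v) implies (w or v) = 4 implies 1 = 3
(not w or v) iff (((u iff v) implies v) implies (w or v)) = 5 iff 3 = 4
(((u or not w) implies w) implies not (v or v)) implies ((not w or v) iff (((u iff v) implies v) implies (w or v))) = 6 implies 4 = 4
not ((v or v) implies not w) iff ((((u or not w) implies w) implies not (v or v)) implies ((not w or v) iff (((u iff v) implies v) implies (w or v)))) = 0 iff 4 = 2
not ((((w or v) implies not u) iff (not u implies not (u or w))) or (((not v or (w or u)) iff ((v iff u) or w)) or (not (v implies v) implies (w iff (w iff u))))) iff (not ((v or v) implies not w) iff ((((u or not w) implies w) implies not (v or v)) implies ((not w or v) iff (((u iff v) implies v) implies (w or v))))) = 0 iff 2 = 4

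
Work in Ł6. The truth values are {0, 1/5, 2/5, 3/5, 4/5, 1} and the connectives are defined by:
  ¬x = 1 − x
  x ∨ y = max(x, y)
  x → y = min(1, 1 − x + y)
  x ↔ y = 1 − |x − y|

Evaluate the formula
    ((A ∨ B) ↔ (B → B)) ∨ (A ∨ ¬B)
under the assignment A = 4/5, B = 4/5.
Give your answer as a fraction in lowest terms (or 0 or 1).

4/5

A ∨ B = 4/5 ∨ 4/5 = 4/5
B → B = 4/5 → 4/5 = 1
(A ∨ B) ↔ (B → B) = 4/5 ↔ 1 = 4/5
¬B = ¬4/5 = 1/5
A ∨ ¬B = 4/5 ∨ 1/5 = 4/5
((A ∨ B) ↔ (B → B)) ∨ (A ∨ ¬B) = 4/5 ∨ 4/5 = 4/5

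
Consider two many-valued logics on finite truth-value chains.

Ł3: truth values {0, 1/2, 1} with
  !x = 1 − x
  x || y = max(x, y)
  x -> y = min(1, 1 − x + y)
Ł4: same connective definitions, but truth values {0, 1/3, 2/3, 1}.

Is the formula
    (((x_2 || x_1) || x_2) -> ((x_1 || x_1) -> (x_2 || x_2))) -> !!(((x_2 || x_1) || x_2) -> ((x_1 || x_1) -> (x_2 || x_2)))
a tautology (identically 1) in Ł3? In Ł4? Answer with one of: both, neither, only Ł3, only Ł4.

In Ł3: every assignment gives 1 — tautology.
In Ł4: every assignment gives 1 — tautology.

both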